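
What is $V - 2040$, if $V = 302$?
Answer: $-1738$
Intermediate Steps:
$V - 2040 = 302 - 2040 = -1738$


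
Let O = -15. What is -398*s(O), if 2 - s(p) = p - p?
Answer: -796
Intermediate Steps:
s(p) = 2 (s(p) = 2 - (p - p) = 2 - 1*0 = 2 + 0 = 2)
-398*s(O) = -398*2 = -796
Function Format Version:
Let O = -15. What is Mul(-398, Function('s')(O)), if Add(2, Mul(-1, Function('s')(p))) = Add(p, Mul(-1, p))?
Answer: -796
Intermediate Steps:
Function('s')(p) = 2 (Function('s')(p) = Add(2, Mul(-1, Add(p, Mul(-1, p)))) = Add(2, Mul(-1, 0)) = Add(2, 0) = 2)
Mul(-398, Function('s')(O)) = Mul(-398, 2) = -796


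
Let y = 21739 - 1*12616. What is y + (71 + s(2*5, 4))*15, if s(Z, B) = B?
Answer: 10248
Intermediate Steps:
y = 9123 (y = 21739 - 12616 = 9123)
y + (71 + s(2*5, 4))*15 = 9123 + (71 + 4)*15 = 9123 + 75*15 = 9123 + 1125 = 10248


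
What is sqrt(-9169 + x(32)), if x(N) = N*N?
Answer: 3*I*sqrt(905) ≈ 90.25*I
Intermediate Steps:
x(N) = N**2
sqrt(-9169 + x(32)) = sqrt(-9169 + 32**2) = sqrt(-9169 + 1024) = sqrt(-8145) = 3*I*sqrt(905)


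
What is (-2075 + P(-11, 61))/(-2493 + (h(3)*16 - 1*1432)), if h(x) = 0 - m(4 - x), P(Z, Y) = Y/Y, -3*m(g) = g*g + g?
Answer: 6222/11743 ≈ 0.52985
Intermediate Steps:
m(g) = -g/3 - g²/3 (m(g) = -(g*g + g)/3 = -(g² + g)/3 = -(g + g²)/3 = -g/3 - g²/3)
P(Z, Y) = 1
h(x) = (4 - x)*(5 - x)/3 (h(x) = 0 - (-1)*(4 - x)*(1 + (4 - x))/3 = 0 - (-1)*(4 - x)*(5 - x)/3 = 0 + (4 - x)*(5 - x)/3 = (4 - x)*(5 - x)/3)
(-2075 + P(-11, 61))/(-2493 + (h(3)*16 - 1*1432)) = (-2075 + 1)/(-2493 + (((-5 + 3)*(-4 + 3)/3)*16 - 1*1432)) = -2074/(-2493 + (((⅓)*(-2)*(-1))*16 - 1432)) = -2074/(-2493 + ((⅔)*16 - 1432)) = -2074/(-2493 + (32/3 - 1432)) = -2074/(-2493 - 4264/3) = -2074/(-11743/3) = -2074*(-3/11743) = 6222/11743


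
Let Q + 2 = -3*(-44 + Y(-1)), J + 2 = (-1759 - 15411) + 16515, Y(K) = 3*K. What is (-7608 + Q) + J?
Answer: -8126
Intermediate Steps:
J = -657 (J = -2 + ((-1759 - 15411) + 16515) = -2 + (-17170 + 16515) = -2 - 655 = -657)
Q = 139 (Q = -2 - 3*(-44 + 3*(-1)) = -2 - 3*(-44 - 3) = -2 - 3*(-47) = -2 + 141 = 139)
(-7608 + Q) + J = (-7608 + 139) - 657 = -7469 - 657 = -8126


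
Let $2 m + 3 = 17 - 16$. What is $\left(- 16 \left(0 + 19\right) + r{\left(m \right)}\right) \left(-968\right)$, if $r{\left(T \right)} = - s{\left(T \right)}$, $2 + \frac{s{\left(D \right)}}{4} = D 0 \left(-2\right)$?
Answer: $286528$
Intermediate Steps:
$m = -1$ ($m = - \frac{3}{2} + \frac{17 - 16}{2} = - \frac{3}{2} + \frac{1}{2} \cdot 1 = - \frac{3}{2} + \frac{1}{2} = -1$)
$s{\left(D \right)} = -8$ ($s{\left(D \right)} = -8 + 4 D 0 \left(-2\right) = -8 + 4 \cdot 0 \left(-2\right) = -8 + 4 \cdot 0 = -8 + 0 = -8$)
$r{\left(T \right)} = 8$ ($r{\left(T \right)} = \left(-1\right) \left(-8\right) = 8$)
$\left(- 16 \left(0 + 19\right) + r{\left(m \right)}\right) \left(-968\right) = \left(- 16 \left(0 + 19\right) + 8\right) \left(-968\right) = \left(\left(-16\right) 19 + 8\right) \left(-968\right) = \left(-304 + 8\right) \left(-968\right) = \left(-296\right) \left(-968\right) = 286528$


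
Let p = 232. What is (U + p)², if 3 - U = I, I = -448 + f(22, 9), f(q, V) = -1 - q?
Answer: 498436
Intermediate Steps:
I = -471 (I = -448 + (-1 - 1*22) = -448 + (-1 - 22) = -448 - 23 = -471)
U = 474 (U = 3 - 1*(-471) = 3 + 471 = 474)
(U + p)² = (474 + 232)² = 706² = 498436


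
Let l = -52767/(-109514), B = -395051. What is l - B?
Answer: 43263667981/109514 ≈ 3.9505e+5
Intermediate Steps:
l = 52767/109514 (l = -52767*(-1/109514) = 52767/109514 ≈ 0.48183)
l - B = 52767/109514 - 1*(-395051) = 52767/109514 + 395051 = 43263667981/109514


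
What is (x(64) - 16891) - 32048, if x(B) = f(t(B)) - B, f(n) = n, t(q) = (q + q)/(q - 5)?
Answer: -2891049/59 ≈ -49001.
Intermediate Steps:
t(q) = 2*q/(-5 + q) (t(q) = (2*q)/(-5 + q) = 2*q/(-5 + q))
x(B) = -B + 2*B/(-5 + B) (x(B) = 2*B/(-5 + B) - B = -B + 2*B/(-5 + B))
(x(64) - 16891) - 32048 = (64*(7 - 1*64)/(-5 + 64) - 16891) - 32048 = (64*(7 - 64)/59 - 16891) - 32048 = (64*(1/59)*(-57) - 16891) - 32048 = (-3648/59 - 16891) - 32048 = -1000217/59 - 32048 = -2891049/59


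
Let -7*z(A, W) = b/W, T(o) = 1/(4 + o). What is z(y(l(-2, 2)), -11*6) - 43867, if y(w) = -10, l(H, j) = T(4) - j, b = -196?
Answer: -1447625/33 ≈ -43867.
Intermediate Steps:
l(H, j) = 1/8 - j (l(H, j) = 1/(4 + 4) - j = 1/8 - j)
z(A, W) = 28/W (z(A, W) = -(-28)/W = 28/W)
z(y(l(-2, 2)), -11*6) - 43867 = 28/((-11*6)) - 43867 = 28/(-66) - 43867 = 28*(-1/66) - 43867 = -14/33 - 43867 = -1447625/33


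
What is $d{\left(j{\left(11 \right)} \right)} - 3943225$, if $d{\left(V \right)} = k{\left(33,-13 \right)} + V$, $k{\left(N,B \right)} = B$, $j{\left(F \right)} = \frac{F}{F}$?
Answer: $-3943237$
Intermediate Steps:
$j{\left(F \right)} = 1$
$d{\left(V \right)} = -13 + V$
$d{\left(j{\left(11 \right)} \right)} - 3943225 = \left(-13 + 1\right) - 3943225 = -12 - 3943225 = -3943237$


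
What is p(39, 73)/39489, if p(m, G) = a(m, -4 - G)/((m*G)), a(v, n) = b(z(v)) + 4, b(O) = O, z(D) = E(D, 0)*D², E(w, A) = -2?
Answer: -3038/112425183 ≈ -2.7022e-5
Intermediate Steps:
z(D) = -2*D²
a(v, n) = 4 - 2*v² (a(v, n) = -2*v² + 4 = 4 - 2*v²)
p(m, G) = (4 - 2*m²)/(G*m) (p(m, G) = (4 - 2*m²)/((m*G)) = (4 - 2*m²)/((G*m)) = (4 - 2*m²)*(1/(G*m)) = (4 - 2*m²)/(G*m))
p(39, 73)/39489 = (2*(2 - 1*39²)/(73*39))/39489 = (2*(1/73)*(1/39)*(2 - 1*1521))*(1/39489) = (2*(1/73)*(1/39)*(2 - 1521))*(1/39489) = (2*(1/73)*(1/39)*(-1519))*(1/39489) = -3038/2847*1/39489 = -3038/112425183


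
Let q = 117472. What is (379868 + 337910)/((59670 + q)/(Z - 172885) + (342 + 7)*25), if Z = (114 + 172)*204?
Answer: 11745001414/142741869 ≈ 82.281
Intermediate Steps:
Z = 58344 (Z = 286*204 = 58344)
(379868 + 337910)/((59670 + q)/(Z - 172885) + (342 + 7)*25) = (379868 + 337910)/((59670 + 117472)/(58344 - 172885) + (342 + 7)*25) = 717778/(177142/(-114541) + 349*25) = 717778/(177142*(-1/114541) + 8725) = 717778/(-25306/16363 + 8725) = 717778/(142741869/16363) = 717778*(16363/142741869) = 11745001414/142741869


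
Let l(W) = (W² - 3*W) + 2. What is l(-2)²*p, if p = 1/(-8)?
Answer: -18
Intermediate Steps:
l(W) = 2 + W² - 3*W
p = -⅛ ≈ -0.12500
l(-2)²*p = (2 + (-2)² - 3*(-2))²*(-⅛) = (2 + 4 + 6)²*(-⅛) = 12²*(-⅛) = 144*(-⅛) = -18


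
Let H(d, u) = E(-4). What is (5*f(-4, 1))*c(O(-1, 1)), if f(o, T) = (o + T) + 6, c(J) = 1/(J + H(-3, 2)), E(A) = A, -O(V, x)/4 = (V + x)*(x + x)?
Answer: -15/4 ≈ -3.7500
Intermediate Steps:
O(V, x) = -8*x*(V + x) (O(V, x) = -4*(V + x)*(x + x) = -4*(V + x)*2*x = -8*x*(V + x))
H(d, u) = -4
c(J) = 1/(-4 + J) (c(J) = 1/(J - 4) = 1/(-4 + J))
f(o, T) = 6 + T + o (f(o, T) = (T + o) + 6 = 6 + T + o)
(5*f(-4, 1))*c(O(-1, 1)) = (5*(6 + 1 - 4))/(-4 - 8*1*(-1 + 1)) = (5*3)/(-4 - 8*1*0) = 15/(-4 + 0) = 15/(-4) = 15*(-¼) = -15/4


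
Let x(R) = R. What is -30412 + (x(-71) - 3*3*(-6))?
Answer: -30429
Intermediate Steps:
-30412 + (x(-71) - 3*3*(-6)) = -30412 + (-71 - 3*3*(-6)) = -30412 + (-71 - 9*(-6)) = -30412 + (-71 + 54) = -30412 - 17 = -30429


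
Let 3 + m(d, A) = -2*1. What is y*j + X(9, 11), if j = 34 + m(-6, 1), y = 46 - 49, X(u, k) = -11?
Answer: -98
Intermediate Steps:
m(d, A) = -5 (m(d, A) = -3 - 2*1 = -3 - 2 = -5)
y = -3
j = 29 (j = 34 - 5 = 29)
y*j + X(9, 11) = -3*29 - 11 = -87 - 11 = -98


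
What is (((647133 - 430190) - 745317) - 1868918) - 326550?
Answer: -2723842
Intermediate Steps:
(((647133 - 430190) - 745317) - 1868918) - 326550 = ((216943 - 745317) - 1868918) - 326550 = (-528374 - 1868918) - 326550 = -2397292 - 326550 = -2723842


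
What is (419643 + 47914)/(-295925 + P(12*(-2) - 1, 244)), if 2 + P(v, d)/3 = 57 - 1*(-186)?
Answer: -467557/295202 ≈ -1.5839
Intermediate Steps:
P(v, d) = 723 (P(v, d) = -6 + 3*(57 - 1*(-186)) = -6 + 3*(57 + 186) = -6 + 3*243 = -6 + 729 = 723)
(419643 + 47914)/(-295925 + P(12*(-2) - 1, 244)) = (419643 + 47914)/(-295925 + 723) = 467557/(-295202) = 467557*(-1/295202) = -467557/295202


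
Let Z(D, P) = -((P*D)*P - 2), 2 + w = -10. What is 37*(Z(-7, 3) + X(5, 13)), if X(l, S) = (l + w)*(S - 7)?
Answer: 851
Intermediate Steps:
w = -12 (w = -2 - 10 = -12)
X(l, S) = (-12 + l)*(-7 + S) (X(l, S) = (l - 12)*(S - 7) = (-12 + l)*(-7 + S))
Z(D, P) = 2 - D*P² (Z(D, P) = -((D*P)*P - 2) = -(D*P² - 2) = -(-2 + D*P²) = 2 - D*P²)
37*(Z(-7, 3) + X(5, 13)) = 37*((2 - 1*(-7)*3²) + (84 - 12*13 - 7*5 + 13*5)) = 37*((2 - 1*(-7)*9) + (84 - 156 - 35 + 65)) = 37*((2 + 63) - 42) = 37*(65 - 42) = 37*23 = 851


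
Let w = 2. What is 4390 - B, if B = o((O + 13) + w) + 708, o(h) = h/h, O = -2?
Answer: 3681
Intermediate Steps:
o(h) = 1
B = 709 (B = 1 + 708 = 709)
4390 - B = 4390 - 1*709 = 4390 - 709 = 3681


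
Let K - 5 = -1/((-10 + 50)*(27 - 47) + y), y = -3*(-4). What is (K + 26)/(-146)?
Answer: -24429/115048 ≈ -0.21234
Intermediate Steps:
y = 12
K = 3941/788 (K = 5 - 1/((-10 + 50)*(27 - 47) + 12) = 5 - 1/(40*(-20) + 12) = 5 - 1/(-800 + 12) = 5 - 1/(-788) = 5 - 1*(-1/788) = 5 + 1/788 = 3941/788 ≈ 5.0013)
(K + 26)/(-146) = (3941/788 + 26)/(-146) = -1/146*24429/788 = -24429/115048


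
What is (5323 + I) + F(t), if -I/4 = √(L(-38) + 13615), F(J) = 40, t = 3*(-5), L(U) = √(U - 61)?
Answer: 5363 - 4*√(13615 + 3*I*√11) ≈ 4896.3 - 0.17054*I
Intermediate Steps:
L(U) = √(-61 + U)
t = -15
I = -4*√(13615 + 3*I*√11) (I = -4*√(√(-61 - 38) + 13615) = -4*√(√(-99) + 13615) = -4*√(3*I*√11 + 13615) = -4*√(13615 + 3*I*√11) ≈ -466.73 - 0.17054*I)
(5323 + I) + F(t) = (5323 - 4*√(13615 + 3*I*√11)) + 40 = 5363 - 4*√(13615 + 3*I*√11)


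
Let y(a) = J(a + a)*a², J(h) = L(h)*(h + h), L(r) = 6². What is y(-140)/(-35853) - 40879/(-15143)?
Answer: 105000176891/9524947 ≈ 11024.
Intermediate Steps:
L(r) = 36
J(h) = 72*h (J(h) = 36*(h + h) = 36*(2*h) = 72*h)
y(a) = 144*a³ (y(a) = (72*(a + a))*a² = (72*(2*a))*a² = (144*a)*a² = 144*a³)
y(-140)/(-35853) - 40879/(-15143) = (144*(-140)³)/(-35853) - 40879/(-15143) = (144*(-2744000))*(-1/35853) - 40879*(-1/15143) = -395136000*(-1/35853) + 40879/15143 = 131712000/11951 + 40879/15143 = 105000176891/9524947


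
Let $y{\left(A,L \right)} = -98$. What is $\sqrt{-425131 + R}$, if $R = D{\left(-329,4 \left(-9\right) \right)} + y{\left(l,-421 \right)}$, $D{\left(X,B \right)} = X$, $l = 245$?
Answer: $i \sqrt{425558} \approx 652.35 i$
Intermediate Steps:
$R = -427$ ($R = -329 - 98 = -427$)
$\sqrt{-425131 + R} = \sqrt{-425131 - 427} = \sqrt{-425558} = i \sqrt{425558}$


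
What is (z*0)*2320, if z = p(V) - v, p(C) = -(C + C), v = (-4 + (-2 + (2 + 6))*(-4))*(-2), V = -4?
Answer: 0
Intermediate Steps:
v = 56 (v = (-4 + (-2 + 8)*(-4))*(-2) = (-4 + 6*(-4))*(-2) = (-4 - 24)*(-2) = -28*(-2) = 56)
p(C) = -2*C
z = -48 (z = -2*(-4) - 1*56 = 8 - 56 = -48)
(z*0)*2320 = -48*0*2320 = 0*2320 = 0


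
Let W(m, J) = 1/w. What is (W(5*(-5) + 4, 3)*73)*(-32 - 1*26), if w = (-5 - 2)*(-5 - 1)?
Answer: -2117/21 ≈ -100.81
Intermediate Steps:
w = 42 (w = -7*(-6) = 42)
W(m, J) = 1/42
(W(5*(-5) + 4, 3)*73)*(-32 - 1*26) = ((1/42)*73)*(-32 - 1*26) = 73*(-32 - 26)/42 = (73/42)*(-58) = -2117/21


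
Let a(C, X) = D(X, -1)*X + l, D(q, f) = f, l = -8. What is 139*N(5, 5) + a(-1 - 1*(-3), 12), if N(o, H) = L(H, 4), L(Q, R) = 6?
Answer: 814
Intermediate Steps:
N(o, H) = 6
a(C, X) = -8 - X (a(C, X) = -X - 8 = -8 - X)
139*N(5, 5) + a(-1 - 1*(-3), 12) = 139*6 + (-8 - 1*12) = 834 + (-8 - 12) = 834 - 20 = 814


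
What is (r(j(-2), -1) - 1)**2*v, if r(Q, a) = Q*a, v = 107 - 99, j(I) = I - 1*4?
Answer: 200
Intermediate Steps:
j(I) = -4 + I (j(I) = I - 4 = -4 + I)
v = 8
(r(j(-2), -1) - 1)**2*v = ((-4 - 2)*(-1) - 1)**2*8 = (-6*(-1) - 1)**2*8 = (6 - 1)**2*8 = 5**2*8 = 25*8 = 200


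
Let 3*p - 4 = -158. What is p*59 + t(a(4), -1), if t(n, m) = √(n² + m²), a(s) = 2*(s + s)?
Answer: -9086/3 + √257 ≈ -3012.6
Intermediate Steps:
p = -154/3 (p = 4/3 + (⅓)*(-158) = 4/3 - 158/3 = -154/3 ≈ -51.333)
a(s) = 4*s (a(s) = 2*(2*s) = 4*s)
t(n, m) = √(m² + n²)
p*59 + t(a(4), -1) = -154/3*59 + √((-1)² + (4*4)²) = -9086/3 + √(1 + 16²) = -9086/3 + √(1 + 256) = -9086/3 + √257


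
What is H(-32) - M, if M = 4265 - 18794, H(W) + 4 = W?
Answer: 14493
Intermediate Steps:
H(W) = -4 + W
M = -14529
H(-32) - M = (-4 - 32) - 1*(-14529) = -36 + 14529 = 14493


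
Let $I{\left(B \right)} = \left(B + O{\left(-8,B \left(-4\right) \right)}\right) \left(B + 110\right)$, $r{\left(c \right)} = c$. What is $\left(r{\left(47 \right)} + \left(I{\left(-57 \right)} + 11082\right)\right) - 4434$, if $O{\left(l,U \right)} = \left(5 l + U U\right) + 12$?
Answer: $2757342$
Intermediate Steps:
$O{\left(l,U \right)} = 12 + U^{2} + 5 l$ ($O{\left(l,U \right)} = \left(5 l + U^{2}\right) + 12 = \left(U^{2} + 5 l\right) + 12 = 12 + U^{2} + 5 l$)
$I{\left(B \right)} = \left(110 + B\right) \left(-28 + B + 16 B^{2}\right)$ ($I{\left(B \right)} = \left(B + \left(12 + \left(B \left(-4\right)\right)^{2} + 5 \left(-8\right)\right)\right) \left(B + 110\right) = \left(B + \left(12 + \left(- 4 B\right)^{2} - 40\right)\right) \left(110 + B\right) = \left(B + \left(12 + 16 B^{2} - 40\right)\right) \left(110 + B\right) = \left(B + \left(-28 + 16 B^{2}\right)\right) \left(110 + B\right) = \left(-28 + B + 16 B^{2}\right) \left(110 + B\right) = \left(110 + B\right) \left(-28 + B + 16 B^{2}\right)$)
$\left(r{\left(47 \right)} + \left(I{\left(-57 \right)} + 11082\right)\right) - 4434 = \left(47 + \left(\left(-3080 + 16 \left(-57\right)^{3} + 82 \left(-57\right) + 1761 \left(-57\right)^{2}\right) + 11082\right)\right) - 4434 = \left(47 + \left(\left(-3080 + 16 \left(-185193\right) - 4674 + 1761 \cdot 3249\right) + 11082\right)\right) - 4434 = \left(47 + \left(\left(-3080 - 2963088 - 4674 + 5721489\right) + 11082\right)\right) - 4434 = \left(47 + \left(2750647 + 11082\right)\right) - 4434 = \left(47 + 2761729\right) - 4434 = 2761776 - 4434 = 2757342$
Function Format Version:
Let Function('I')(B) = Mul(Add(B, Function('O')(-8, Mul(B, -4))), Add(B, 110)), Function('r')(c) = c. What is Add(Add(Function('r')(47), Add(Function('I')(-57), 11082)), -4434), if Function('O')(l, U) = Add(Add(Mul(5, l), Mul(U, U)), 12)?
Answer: 2757342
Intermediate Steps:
Function('O')(l, U) = Add(12, Pow(U, 2), Mul(5, l)) (Function('O')(l, U) = Add(Add(Mul(5, l), Pow(U, 2)), 12) = Add(Add(Pow(U, 2), Mul(5, l)), 12) = Add(12, Pow(U, 2), Mul(5, l)))
Function('I')(B) = Mul(Add(110, B), Add(-28, B, Mul(16, Pow(B, 2)))) (Function('I')(B) = Mul(Add(B, Add(12, Pow(Mul(B, -4), 2), Mul(5, -8))), Add(B, 110)) = Mul(Add(B, Add(12, Pow(Mul(-4, B), 2), -40)), Add(110, B)) = Mul(Add(B, Add(12, Mul(16, Pow(B, 2)), -40)), Add(110, B)) = Mul(Add(B, Add(-28, Mul(16, Pow(B, 2)))), Add(110, B)) = Mul(Add(-28, B, Mul(16, Pow(B, 2))), Add(110, B)) = Mul(Add(110, B), Add(-28, B, Mul(16, Pow(B, 2)))))
Add(Add(Function('r')(47), Add(Function('I')(-57), 11082)), -4434) = Add(Add(47, Add(Add(-3080, Mul(16, Pow(-57, 3)), Mul(82, -57), Mul(1761, Pow(-57, 2))), 11082)), -4434) = Add(Add(47, Add(Add(-3080, Mul(16, -185193), -4674, Mul(1761, 3249)), 11082)), -4434) = Add(Add(47, Add(Add(-3080, -2963088, -4674, 5721489), 11082)), -4434) = Add(Add(47, Add(2750647, 11082)), -4434) = Add(Add(47, 2761729), -4434) = Add(2761776, -4434) = 2757342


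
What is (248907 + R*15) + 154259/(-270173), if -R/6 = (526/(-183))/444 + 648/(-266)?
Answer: 20204339296943607/81100801313 ≈ 2.4913e+5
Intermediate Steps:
R = 13197803/900543 (R = -6*((526/(-183))/444 + 648/(-266)) = -6*((526*(-1/183))*(1/444) + 648*(-1/266)) = -6*(-526/183*1/444 - 324/133) = -6*(-263/40626 - 324/133) = -6*(-13197803/5403258) = 13197803/900543 ≈ 14.655)
(248907 + R*15) + 154259/(-270173) = (248907 + (13197803/900543)*15) + 154259/(-270173) = (248907 + 65989015/300181) + 154259*(-1/270173) = 74783141182/300181 - 154259/270173 = 20204339296943607/81100801313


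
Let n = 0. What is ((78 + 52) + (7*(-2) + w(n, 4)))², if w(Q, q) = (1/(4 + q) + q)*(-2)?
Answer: 185761/16 ≈ 11610.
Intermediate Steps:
w(Q, q) = -2*q - 2/(4 + q) (w(Q, q) = (q + 1/(4 + q))*(-2) = -2*q - 2/(4 + q))
((78 + 52) + (7*(-2) + w(n, 4)))² = ((78 + 52) + (7*(-2) + 2*(-1 - 1*4² - 4*4)/(4 + 4)))² = (130 + (-14 + 2*(-1 - 1*16 - 16)/8))² = (130 + (-14 + 2*(⅛)*(-1 - 16 - 16)))² = (130 + (-14 + 2*(⅛)*(-33)))² = (130 + (-14 - 33/4))² = (130 - 89/4)² = (431/4)² = 185761/16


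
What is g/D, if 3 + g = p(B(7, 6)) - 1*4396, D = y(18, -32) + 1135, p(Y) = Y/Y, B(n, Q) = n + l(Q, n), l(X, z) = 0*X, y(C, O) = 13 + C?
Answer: -2199/583 ≈ -3.7719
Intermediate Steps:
l(X, z) = 0
B(n, Q) = n (B(n, Q) = n + 0 = n)
p(Y) = 1
D = 1166 (D = (13 + 18) + 1135 = 31 + 1135 = 1166)
g = -4398 (g = -3 + (1 - 1*4396) = -3 + (1 - 4396) = -3 - 4395 = -4398)
g/D = -4398/1166 = -4398*1/1166 = -2199/583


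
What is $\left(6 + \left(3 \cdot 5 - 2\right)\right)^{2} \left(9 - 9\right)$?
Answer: $0$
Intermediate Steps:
$\left(6 + \left(3 \cdot 5 - 2\right)\right)^{2} \left(9 - 9\right) = \left(6 + \left(15 - 2\right)\right)^{2} \cdot 0 = \left(6 + 13\right)^{2} \cdot 0 = 19^{2} \cdot 0 = 361 \cdot 0 = 0$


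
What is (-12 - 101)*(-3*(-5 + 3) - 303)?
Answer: 33561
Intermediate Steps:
(-12 - 101)*(-3*(-5 + 3) - 303) = -113*(-3*(-2) - 303) = -113*(6 - 303) = -113*(-297) = 33561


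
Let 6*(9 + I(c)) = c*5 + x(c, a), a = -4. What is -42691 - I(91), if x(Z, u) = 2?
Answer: -256549/6 ≈ -42758.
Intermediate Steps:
I(c) = -26/3 + 5*c/6 (I(c) = -9 + (c*5 + 2)/6 = -9 + (5*c + 2)/6 = -9 + (2 + 5*c)/6 = -9 + (⅓ + 5*c/6) = -26/3 + 5*c/6)
-42691 - I(91) = -42691 - (-26/3 + (⅚)*91) = -42691 - (-26/3 + 455/6) = -42691 - 1*403/6 = -42691 - 403/6 = -256549/6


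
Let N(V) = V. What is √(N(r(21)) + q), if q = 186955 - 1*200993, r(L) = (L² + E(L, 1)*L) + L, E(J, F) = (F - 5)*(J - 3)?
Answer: 4*I*√943 ≈ 122.83*I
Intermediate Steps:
E(J, F) = (-5 + F)*(-3 + J)
r(L) = L + L² + L*(12 - 4*L) (r(L) = (L² + (15 - 5*L - 3*1 + 1*L)*L) + L = (L² + (15 - 5*L - 3 + L)*L) + L = (L² + (12 - 4*L)*L) + L = (L² + L*(12 - 4*L)) + L = L + L² + L*(12 - 4*L))
q = -14038 (q = 186955 - 200993 = -14038)
√(N(r(21)) + q) = √(21*(13 - 3*21) - 14038) = √(21*(13 - 63) - 14038) = √(21*(-50) - 14038) = √(-1050 - 14038) = √(-15088) = 4*I*√943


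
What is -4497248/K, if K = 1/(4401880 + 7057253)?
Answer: -51534562965984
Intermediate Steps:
K = 1/11459133 ≈ 8.7267e-8
-4497248/K = -4497248/1/11459133 = -4497248*11459133 = -51534562965984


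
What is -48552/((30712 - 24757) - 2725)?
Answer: -1428/95 ≈ -15.032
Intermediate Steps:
-48552/((30712 - 24757) - 2725) = -48552/(5955 - 2725) = -48552/3230 = -48552*1/3230 = -1428/95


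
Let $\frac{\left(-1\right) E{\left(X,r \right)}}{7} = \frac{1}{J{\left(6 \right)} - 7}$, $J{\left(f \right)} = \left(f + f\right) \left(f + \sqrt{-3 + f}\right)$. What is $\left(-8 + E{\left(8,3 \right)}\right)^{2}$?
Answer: $\frac{948599569}{14386849} - \frac{5174232 \sqrt{3}}{14386849} \approx 65.312$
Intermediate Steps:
$J{\left(f \right)} = 2 f \left(f + \sqrt{-3 + f}\right)$
$E{\left(X,r \right)} = - \frac{7}{65 + 12 \sqrt{3}}$ ($E{\left(X,r \right)} = - \frac{7}{2 \cdot 6 \left(6 + \sqrt{-3 + 6}\right) - 7} = - \frac{7}{2 \cdot 6 \left(6 + \sqrt{3}\right) - 7} = - \frac{7}{\left(72 + 12 \sqrt{3}\right) - 7} = - \frac{7}{65 + 12 \sqrt{3}}$)
$\left(-8 + E{\left(8,3 \right)}\right)^{2} = \left(-8 - \left(\frac{455}{3793} - \frac{84 \sqrt{3}}{3793}\right)\right)^{2} = \left(- \frac{30799}{3793} + \frac{84 \sqrt{3}}{3793}\right)^{2}$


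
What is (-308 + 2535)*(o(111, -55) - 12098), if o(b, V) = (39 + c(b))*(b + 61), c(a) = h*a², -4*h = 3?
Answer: -3551617373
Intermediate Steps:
h = -¾ (h = -¼*3 = -¾ ≈ -0.75000)
c(a) = -3*a²/4
o(b, V) = (39 - 3*b²/4)*(61 + b) (o(b, V) = (39 - 3*b²/4)*(b + 61) = (39 - 3*b²/4)*(61 + b))
(-308 + 2535)*(o(111, -55) - 12098) = (-308 + 2535)*((2379 + 39*111 - 183/4*111² - ¾*111³) - 12098) = 2227*((2379 + 4329 - 183/4*12321 - ¾*1367631) - 12098) = 2227*((2379 + 4329 - 2254743/4 - 4102893/4) - 12098) = 2227*(-1582701 - 12098) = 2227*(-1594799) = -3551617373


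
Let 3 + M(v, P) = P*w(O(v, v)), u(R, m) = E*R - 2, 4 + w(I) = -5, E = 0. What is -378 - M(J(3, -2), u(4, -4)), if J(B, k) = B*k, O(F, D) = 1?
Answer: -393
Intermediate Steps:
w(I) = -9 (w(I) = -4 - 5 = -9)
u(R, m) = -2 (u(R, m) = 0*R - 2 = 0 - 2 = -2)
M(v, P) = -3 - 9*P (M(v, P) = -3 + P*(-9) = -3 - 9*P)
-378 - M(J(3, -2), u(4, -4)) = -378 - (-3 - 9*(-2)) = -378 - (-3 + 18) = -378 - 1*15 = -378 - 15 = -393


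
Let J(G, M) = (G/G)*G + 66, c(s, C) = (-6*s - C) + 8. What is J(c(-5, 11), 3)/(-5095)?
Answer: -93/5095 ≈ -0.018253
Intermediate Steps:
c(s, C) = 8 - C - 6*s (c(s, C) = (-C - 6*s) + 8 = 8 - C - 6*s)
J(G, M) = 66 + G (J(G, M) = 1*G + 66 = G + 66 = 66 + G)
J(c(-5, 11), 3)/(-5095) = (66 + (8 - 1*11 - 6*(-5)))/(-5095) = (66 + (8 - 11 + 30))*(-1/5095) = (66 + 27)*(-1/5095) = 93*(-1/5095) = -93/5095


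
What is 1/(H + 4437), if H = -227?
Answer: 1/4210 ≈ 0.00023753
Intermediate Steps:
1/(H + 4437) = 1/(-227 + 4437) = 1/4210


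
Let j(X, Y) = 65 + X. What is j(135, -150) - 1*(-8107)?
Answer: 8307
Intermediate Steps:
j(135, -150) - 1*(-8107) = (65 + 135) - 1*(-8107) = 200 + 8107 = 8307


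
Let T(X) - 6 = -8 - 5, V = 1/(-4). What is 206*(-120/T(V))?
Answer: 24720/7 ≈ 3531.4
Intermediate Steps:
V = -1/4 ≈ -0.25000
T(X) = -7 (T(X) = 6 + (-8 - 5) = 6 - 13 = -7)
206*(-120/T(V)) = 206*(-120/(-7)) = 206*(-120*(-1/7)) = 206*(120/7) = 24720/7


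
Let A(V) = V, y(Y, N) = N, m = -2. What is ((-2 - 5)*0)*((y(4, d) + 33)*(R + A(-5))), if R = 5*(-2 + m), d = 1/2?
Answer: 0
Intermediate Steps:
d = ½ ≈ 0.50000
R = -20 (R = 5*(-2 - 2) = 5*(-4) = -20)
((-2 - 5)*0)*((y(4, d) + 33)*(R + A(-5))) = ((-2 - 5)*0)*((½ + 33)*(-20 - 5)) = (-7*0)*((67/2)*(-25)) = 0*(-1675/2) = 0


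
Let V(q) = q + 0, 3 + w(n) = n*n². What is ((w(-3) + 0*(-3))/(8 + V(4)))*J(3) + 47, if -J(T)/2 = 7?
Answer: 82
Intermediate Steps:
w(n) = -3 + n³ (w(n) = -3 + n*n² = -3 + n³)
V(q) = q
J(T) = -14 (J(T) = -2*7 = -14)
((w(-3) + 0*(-3))/(8 + V(4)))*J(3) + 47 = (((-3 + (-3)³) + 0*(-3))/(8 + 4))*(-14) + 47 = (((-3 - 27) + 0)/12)*(-14) + 47 = ((-30 + 0)*(1/12))*(-14) + 47 = -30*1/12*(-14) + 47 = -5/2*(-14) + 47 = 35 + 47 = 82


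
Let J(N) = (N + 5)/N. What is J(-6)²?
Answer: 1/36 ≈ 0.027778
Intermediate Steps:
J(N) = (5 + N)/N
J(-6)² = ((5 - 6)/(-6))² = (-⅙*(-1))² = (⅙)² = 1/36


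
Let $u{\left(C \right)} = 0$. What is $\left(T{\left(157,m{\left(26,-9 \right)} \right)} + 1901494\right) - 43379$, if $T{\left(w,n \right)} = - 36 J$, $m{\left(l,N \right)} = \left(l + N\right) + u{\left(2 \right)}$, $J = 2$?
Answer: $1858043$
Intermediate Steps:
$m{\left(l,N \right)} = N + l$ ($m{\left(l,N \right)} = \left(l + N\right) + 0 = \left(N + l\right) + 0 = N + l$)
$T{\left(w,n \right)} = -72$ ($T{\left(w,n \right)} = \left(-36\right) 2 = -72$)
$\left(T{\left(157,m{\left(26,-9 \right)} \right)} + 1901494\right) - 43379 = \left(-72 + 1901494\right) - 43379 = 1901422 - 43379 = 1858043$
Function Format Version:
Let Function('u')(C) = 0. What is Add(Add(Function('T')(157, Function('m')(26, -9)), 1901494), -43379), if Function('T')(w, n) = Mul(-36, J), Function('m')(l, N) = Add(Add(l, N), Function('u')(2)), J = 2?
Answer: 1858043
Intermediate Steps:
Function('m')(l, N) = Add(N, l) (Function('m')(l, N) = Add(Add(l, N), 0) = Add(Add(N, l), 0) = Add(N, l))
Function('T')(w, n) = -72 (Function('T')(w, n) = Mul(-36, 2) = -72)
Add(Add(Function('T')(157, Function('m')(26, -9)), 1901494), -43379) = Add(Add(-72, 1901494), -43379) = Add(1901422, -43379) = 1858043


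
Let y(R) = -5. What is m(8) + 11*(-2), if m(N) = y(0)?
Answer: -27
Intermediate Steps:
m(N) = -5
m(8) + 11*(-2) = -5 + 11*(-2) = -5 - 22 = -27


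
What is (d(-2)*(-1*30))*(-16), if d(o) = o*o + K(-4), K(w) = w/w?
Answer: 2400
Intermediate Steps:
K(w) = 1
d(o) = 1 + o**2 (d(o) = o*o + 1 = o**2 + 1 = 1 + o**2)
(d(-2)*(-1*30))*(-16) = ((1 + (-2)**2)*(-1*30))*(-16) = ((1 + 4)*(-30))*(-16) = (5*(-30))*(-16) = -150*(-16) = 2400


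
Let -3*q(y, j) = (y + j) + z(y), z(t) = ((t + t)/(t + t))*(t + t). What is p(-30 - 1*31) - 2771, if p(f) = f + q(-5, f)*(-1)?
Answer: -8572/3 ≈ -2857.3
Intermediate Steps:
z(t) = 2*t (z(t) = ((2*t)/((2*t)))*(2*t) = ((2*t)*(1/(2*t)))*(2*t) = 1*(2*t) = 2*t)
q(y, j) = -y - j/3 (q(y, j) = -((y + j) + 2*y)/3 = -((j + y) + 2*y)/3 = -(j + 3*y)/3 = -y - j/3)
p(f) = -5 + 4*f/3 (p(f) = f + (-1*(-5) - f/3)*(-1) = f + (5 - f/3)*(-1) = f + (-5 + f/3) = -5 + 4*f/3)
p(-30 - 1*31) - 2771 = (-5 + 4*(-30 - 1*31)/3) - 2771 = (-5 + 4*(-30 - 31)/3) - 2771 = (-5 + (4/3)*(-61)) - 2771 = (-5 - 244/3) - 2771 = -259/3 - 2771 = -8572/3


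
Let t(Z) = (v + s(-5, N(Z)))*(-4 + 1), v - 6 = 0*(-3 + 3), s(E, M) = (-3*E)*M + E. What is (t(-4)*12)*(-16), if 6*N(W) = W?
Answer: -5184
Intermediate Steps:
N(W) = W/6
s(E, M) = E - 3*E*M (s(E, M) = -3*E*M + E = E - 3*E*M)
v = 6 (v = 6 + 0*(-3 + 3) = 6 + 0*0 = 6 + 0 = 6)
t(Z) = -3 - 15*Z/2 (t(Z) = (6 - 5*(1 - Z/2))*(-4 + 1) = (6 - 5*(1 - Z/2))*(-3) = (6 + (-5 + 5*Z/2))*(-3) = (1 + 5*Z/2)*(-3) = -3 - 15*Z/2)
(t(-4)*12)*(-16) = ((-3 - 15/2*(-4))*12)*(-16) = ((-3 + 30)*12)*(-16) = (27*12)*(-16) = 324*(-16) = -5184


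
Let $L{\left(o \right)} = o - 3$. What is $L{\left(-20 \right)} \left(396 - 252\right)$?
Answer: $-3312$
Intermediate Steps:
$L{\left(o \right)} = -3 + o$
$L{\left(-20 \right)} \left(396 - 252\right) = \left(-3 - 20\right) \left(396 - 252\right) = \left(-23\right) 144 = -3312$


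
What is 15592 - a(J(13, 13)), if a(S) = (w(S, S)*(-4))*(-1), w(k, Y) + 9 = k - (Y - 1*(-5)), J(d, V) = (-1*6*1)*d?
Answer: 15648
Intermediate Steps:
J(d, V) = -6*d (J(d, V) = (-6*1)*d = -6*d)
w(k, Y) = -14 + k - Y (w(k, Y) = -9 + (k - (Y - 1*(-5))) = -9 + (k - (Y + 5)) = -9 + (k - (5 + Y)) = -9 + (k + (-5 - Y)) = -9 + (-5 + k - Y) = -14 + k - Y)
a(S) = -56 (a(S) = ((-14 + S - S)*(-4))*(-1) = -14*(-4)*(-1) = 56*(-1) = -56)
15592 - a(J(13, 13)) = 15592 - 1*(-56) = 15592 + 56 = 15648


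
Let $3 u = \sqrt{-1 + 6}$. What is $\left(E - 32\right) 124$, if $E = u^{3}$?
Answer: $-3968 + \frac{620 \sqrt{5}}{27} \approx -3916.7$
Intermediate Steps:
$u = \frac{\sqrt{5}}{3}$ ($u = \frac{\sqrt{-1 + 6}}{3} = \frac{\sqrt{5}}{3} \approx 0.74536$)
$E = \frac{5 \sqrt{5}}{27}$ ($E = \left(\frac{\sqrt{5}}{3}\right)^{3} = \frac{5 \sqrt{5}}{27} \approx 0.41409$)
$\left(E - 32\right) 124 = \left(\frac{5 \sqrt{5}}{27} - 32\right) 124 = \left(-32 + \frac{5 \sqrt{5}}{27}\right) 124 = -3968 + \frac{620 \sqrt{5}}{27}$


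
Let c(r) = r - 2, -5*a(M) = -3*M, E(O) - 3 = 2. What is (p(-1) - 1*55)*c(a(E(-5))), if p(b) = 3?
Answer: -52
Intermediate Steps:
E(O) = 5 (E(O) = 3 + 2 = 5)
a(M) = 3*M/5 (a(M) = -(-3)*M/5 = 3*M/5)
c(r) = -2 + r
(p(-1) - 1*55)*c(a(E(-5))) = (3 - 1*55)*(-2 + (⅗)*5) = (3 - 55)*(-2 + 3) = -52*1 = -52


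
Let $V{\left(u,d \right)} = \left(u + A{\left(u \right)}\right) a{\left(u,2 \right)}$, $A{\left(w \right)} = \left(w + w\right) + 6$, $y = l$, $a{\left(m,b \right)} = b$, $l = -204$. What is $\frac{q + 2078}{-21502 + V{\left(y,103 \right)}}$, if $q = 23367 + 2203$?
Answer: $- \frac{13824}{11357} \approx -1.2172$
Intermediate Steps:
$y = -204$
$A{\left(w \right)} = 6 + 2 w$ ($A{\left(w \right)} = 2 w + 6 = 6 + 2 w$)
$V{\left(u,d \right)} = 12 + 6 u$ ($V{\left(u,d \right)} = \left(u + \left(6 + 2 u\right)\right) 2 = \left(6 + 3 u\right) 2 = 12 + 6 u$)
$q = 25570$
$\frac{q + 2078}{-21502 + V{\left(y,103 \right)}} = \frac{25570 + 2078}{-21502 + \left(12 + 6 \left(-204\right)\right)} = \frac{27648}{-21502 + \left(12 - 1224\right)} = \frac{27648}{-21502 - 1212} = \frac{27648}{-22714} = 27648 \left(- \frac{1}{22714}\right) = - \frac{13824}{11357}$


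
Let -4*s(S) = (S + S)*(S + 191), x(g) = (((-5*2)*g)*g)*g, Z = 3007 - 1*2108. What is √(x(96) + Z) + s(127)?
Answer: -20193 + I*√8846461 ≈ -20193.0 + 2974.3*I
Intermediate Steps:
Z = 899 (Z = 3007 - 2108 = 899)
x(g) = -10*g³ (x(g) = ((-10*g)*g)*g = (-10*g²)*g = -10*g³)
s(S) = -S*(191 + S)/2 (s(S) = -(S + S)*(S + 191)/4 = -2*S*(191 + S)/4 = -S*(191 + S)/2)
√(x(96) + Z) + s(127) = √(-10*96³ + 899) - ½*127*(191 + 127) = √(-10*884736 + 899) - ½*127*318 = √(-8847360 + 899) - 20193 = √(-8846461) - 20193 = I*√8846461 - 20193 = -20193 + I*√8846461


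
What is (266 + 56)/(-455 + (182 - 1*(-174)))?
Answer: -322/99 ≈ -3.2525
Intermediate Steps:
(266 + 56)/(-455 + (182 - 1*(-174))) = 322/(-455 + (182 + 174)) = 322/(-455 + 356) = 322/(-99) = 322*(-1/99) = -322/99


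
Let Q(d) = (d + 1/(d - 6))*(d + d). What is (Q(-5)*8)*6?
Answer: 26880/11 ≈ 2443.6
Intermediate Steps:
Q(d) = 2*d*(d + 1/(-6 + d)) (Q(d) = (d + 1/(-6 + d))*(2*d) = 2*d*(d + 1/(-6 + d)))
(Q(-5)*8)*6 = ((2*(-5)*(1 + (-5)² - 6*(-5))/(-6 - 5))*8)*6 = ((2*(-5)*(1 + 25 + 30)/(-11))*8)*6 = ((2*(-5)*(-1/11)*56)*8)*6 = ((560/11)*8)*6 = (4480/11)*6 = 26880/11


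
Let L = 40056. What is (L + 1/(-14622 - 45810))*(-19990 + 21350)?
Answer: 205756456235/3777 ≈ 5.4476e+7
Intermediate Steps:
(L + 1/(-14622 - 45810))*(-19990 + 21350) = (40056 + 1/(-14622 - 45810))*(-19990 + 21350) = (40056 + 1/(-60432))*1360 = (40056 - 1/60432)*1360 = (2420664191/60432)*1360 = 205756456235/3777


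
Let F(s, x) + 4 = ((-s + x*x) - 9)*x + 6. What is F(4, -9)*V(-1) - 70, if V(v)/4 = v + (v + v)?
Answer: 7250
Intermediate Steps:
F(s, x) = 2 + x*(-9 + x² - s) (F(s, x) = -4 + (((-s + x*x) - 9)*x + 6) = -4 + (((-s + x²) - 9)*x + 6) = -4 + (((x² - s) - 9)*x + 6) = -4 + ((-9 + x² - s)*x + 6) = -4 + (x*(-9 + x² - s) + 6) = -4 + (6 + x*(-9 + x² - s)) = 2 + x*(-9 + x² - s))
V(v) = 12*v (V(v) = 4*(v + (v + v)) = 4*(v + 2*v) = 4*(3*v) = 12*v)
F(4, -9)*V(-1) - 70 = (2 + (-9)³ - 9*(-9) - 1*4*(-9))*(12*(-1)) - 70 = (2 - 729 + 81 + 36)*(-12) - 70 = -610*(-12) - 70 = 7320 - 70 = 7250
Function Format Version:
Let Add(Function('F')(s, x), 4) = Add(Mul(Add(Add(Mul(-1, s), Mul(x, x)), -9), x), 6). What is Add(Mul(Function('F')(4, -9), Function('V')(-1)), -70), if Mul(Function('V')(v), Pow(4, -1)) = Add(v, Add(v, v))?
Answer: 7250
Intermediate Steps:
Function('F')(s, x) = Add(2, Mul(x, Add(-9, Pow(x, 2), Mul(-1, s)))) (Function('F')(s, x) = Add(-4, Add(Mul(Add(Add(Mul(-1, s), Mul(x, x)), -9), x), 6)) = Add(-4, Add(Mul(Add(Add(Mul(-1, s), Pow(x, 2)), -9), x), 6)) = Add(-4, Add(Mul(Add(Add(Pow(x, 2), Mul(-1, s)), -9), x), 6)) = Add(-4, Add(Mul(Add(-9, Pow(x, 2), Mul(-1, s)), x), 6)) = Add(-4, Add(Mul(x, Add(-9, Pow(x, 2), Mul(-1, s))), 6)) = Add(-4, Add(6, Mul(x, Add(-9, Pow(x, 2), Mul(-1, s))))) = Add(2, Mul(x, Add(-9, Pow(x, 2), Mul(-1, s)))))
Function('V')(v) = Mul(12, v) (Function('V')(v) = Mul(4, Add(v, Add(v, v))) = Mul(4, Add(v, Mul(2, v))) = Mul(4, Mul(3, v)) = Mul(12, v))
Add(Mul(Function('F')(4, -9), Function('V')(-1)), -70) = Add(Mul(Add(2, Pow(-9, 3), Mul(-9, -9), Mul(-1, 4, -9)), Mul(12, -1)), -70) = Add(Mul(Add(2, -729, 81, 36), -12), -70) = Add(Mul(-610, -12), -70) = Add(7320, -70) = 7250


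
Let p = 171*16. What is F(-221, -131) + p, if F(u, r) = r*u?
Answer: 31687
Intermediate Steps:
p = 2736
F(-221, -131) + p = -131*(-221) + 2736 = 28951 + 2736 = 31687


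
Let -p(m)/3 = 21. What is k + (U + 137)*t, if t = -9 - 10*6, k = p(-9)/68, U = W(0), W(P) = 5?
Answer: -666327/68 ≈ -9798.9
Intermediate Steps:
U = 5
p(m) = -63 (p(m) = -3*21 = -63)
k = -63/68 ≈ -0.92647
t = -69 (t = -9 - 60 = -69)
k + (U + 137)*t = -63/68 + (5 + 137)*(-69) = -63/68 + 142*(-69) = -63/68 - 9798 = -666327/68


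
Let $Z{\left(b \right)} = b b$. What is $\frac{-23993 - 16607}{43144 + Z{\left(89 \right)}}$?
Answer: $- \frac{1160}{1459} \approx -0.79506$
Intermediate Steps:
$Z{\left(b \right)} = b^{2}$
$\frac{-23993 - 16607}{43144 + Z{\left(89 \right)}} = \frac{-23993 - 16607}{43144 + 89^{2}} = - \frac{40600}{43144 + 7921} = - \frac{40600}{51065} = \left(-40600\right) \frac{1}{51065} = - \frac{1160}{1459}$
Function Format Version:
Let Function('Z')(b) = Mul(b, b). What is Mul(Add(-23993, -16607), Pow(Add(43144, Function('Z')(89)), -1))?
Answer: Rational(-1160, 1459) ≈ -0.79506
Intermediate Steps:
Function('Z')(b) = Pow(b, 2)
Mul(Add(-23993, -16607), Pow(Add(43144, Function('Z')(89)), -1)) = Mul(Add(-23993, -16607), Pow(Add(43144, Pow(89, 2)), -1)) = Mul(-40600, Pow(Add(43144, 7921), -1)) = Mul(-40600, Pow(51065, -1)) = Mul(-40600, Rational(1, 51065)) = Rational(-1160, 1459)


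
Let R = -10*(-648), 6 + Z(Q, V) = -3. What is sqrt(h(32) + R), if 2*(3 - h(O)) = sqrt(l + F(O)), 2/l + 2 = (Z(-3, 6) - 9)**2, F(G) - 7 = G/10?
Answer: sqrt(4201146075 - 805*sqrt(1653470))/805 ≈ 80.507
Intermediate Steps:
F(G) = 7 + G/10
Z(Q, V) = -9 (Z(Q, V) = -6 - 3 = -9)
l = 1/161 (l = 2/(-2 + (-9 - 9)**2) = 2/(-2 + (-18)**2) = 2/(-2 + 324) = 2/322 = 2*(1/322) = 1/161 ≈ 0.0062112)
h(O) = 3 - sqrt(1128/161 + O/10)/2 (h(O) = 3 - sqrt(1/161 + (7 + O/10))/2 = 3 - sqrt(1128/161 + O/10)/2)
R = 6480
sqrt(h(32) + R) = sqrt((3 - sqrt(18160800 + 259210*32)/3220) + 6480) = sqrt((3 - sqrt(18160800 + 8294720)/3220) + 6480) = sqrt((3 - sqrt(1653470)/805) + 6480) = sqrt(6483 - sqrt(1653470)/805)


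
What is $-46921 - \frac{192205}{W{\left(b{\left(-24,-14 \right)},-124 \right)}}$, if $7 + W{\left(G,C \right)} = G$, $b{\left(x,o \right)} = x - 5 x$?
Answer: $- \frac{4368174}{89} \approx -49081.0$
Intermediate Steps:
$b{\left(x,o \right)} = - 4 x$
$W{\left(G,C \right)} = -7 + G$
$-46921 - \frac{192205}{W{\left(b{\left(-24,-14 \right)},-124 \right)}} = -46921 - \frac{192205}{-7 - -96} = -46921 - \frac{192205}{-7 + 96} = -46921 - \frac{192205}{89} = - \frac{4368174}{89}$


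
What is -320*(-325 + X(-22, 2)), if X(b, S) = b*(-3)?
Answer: 82880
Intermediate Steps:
X(b, S) = -3*b
-320*(-325 + X(-22, 2)) = -320*(-325 - 3*(-22)) = -320*(-325 + 66) = -320*(-259) = 82880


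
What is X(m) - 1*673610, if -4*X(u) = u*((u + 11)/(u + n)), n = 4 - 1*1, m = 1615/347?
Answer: -310411362345/460816 ≈ -6.7361e+5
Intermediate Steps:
m = 1615/347 (m = 1615*(1/347) = 1615/347 ≈ 4.6542)
n = 3 (n = 4 - 1 = 3)
X(u) = -u*(11 + u)/(4*(3 + u)) (X(u) = -u*(u + 11)/(u + 3)/4 = -u*(11 + u)/(3 + u)/4 = -u*(11 + u)/(4*(3 + u)))
X(m) - 1*673610 = -1*1615/347*(11 + 1615/347)/(12 + 4*(1615/347)) - 1*673610 = -1*1615/347*5432/347/(12 + 6460/347) - 673610 = -1*1615/347*5432/347/10624/347 - 673610 = -1*1615/347*347/10624*5432/347 - 673610 = -1096585/460816 - 673610 = -310411362345/460816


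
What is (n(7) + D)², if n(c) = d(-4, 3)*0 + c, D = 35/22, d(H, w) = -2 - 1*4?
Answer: 35721/484 ≈ 73.804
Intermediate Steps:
d(H, w) = -6 (d(H, w) = -2 - 4 = -6)
D = 35/22 (D = 35*(1/22) = 35/22 ≈ 1.5909)
n(c) = c (n(c) = -6*0 + c = 0 + c = c)
(n(7) + D)² = (7 + 35/22)² = (189/22)² = 35721/484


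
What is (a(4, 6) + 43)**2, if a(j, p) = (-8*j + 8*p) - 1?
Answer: 3364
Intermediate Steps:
a(j, p) = -1 - 8*j + 8*p
(a(4, 6) + 43)**2 = ((-1 - 8*4 + 8*6) + 43)**2 = ((-1 - 32 + 48) + 43)**2 = (15 + 43)**2 = 58**2 = 3364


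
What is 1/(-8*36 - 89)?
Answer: -1/377 ≈ -0.0026525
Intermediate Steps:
1/(-8*36 - 89) = 1/(-288 - 89) = 1/(-377) = -1/377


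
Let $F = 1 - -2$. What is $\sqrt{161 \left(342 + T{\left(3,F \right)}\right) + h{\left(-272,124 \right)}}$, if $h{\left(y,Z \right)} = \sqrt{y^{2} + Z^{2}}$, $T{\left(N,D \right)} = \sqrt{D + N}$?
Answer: $\sqrt{55062 + 4 \sqrt{5585} + 161 \sqrt{6}} \approx 236.13$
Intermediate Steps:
$F = 3$ ($F = 1 + 2 = 3$)
$h{\left(y,Z \right)} = \sqrt{Z^{2} + y^{2}}$
$\sqrt{161 \left(342 + T{\left(3,F \right)}\right) + h{\left(-272,124 \right)}} = \sqrt{161 \left(342 + \sqrt{3 + 3}\right) + \sqrt{124^{2} + \left(-272\right)^{2}}} = \sqrt{161 \left(342 + \sqrt{6}\right) + \sqrt{15376 + 73984}} = \sqrt{\left(55062 + 161 \sqrt{6}\right) + \sqrt{89360}} = \sqrt{\left(55062 + 161 \sqrt{6}\right) + 4 \sqrt{5585}} = \sqrt{55062 + 4 \sqrt{5585} + 161 \sqrt{6}}$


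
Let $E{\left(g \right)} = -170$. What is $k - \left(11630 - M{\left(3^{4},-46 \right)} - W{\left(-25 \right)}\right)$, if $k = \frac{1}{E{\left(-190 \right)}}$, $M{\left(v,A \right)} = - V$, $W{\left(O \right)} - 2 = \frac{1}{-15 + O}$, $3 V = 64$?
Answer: $- \frac{23764703}{2040} \approx -11649.0$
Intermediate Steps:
$V = \frac{64}{3}$ ($V = \frac{1}{3} \cdot 64 = \frac{64}{3} \approx 21.333$)
$W{\left(O \right)} = 2 + \frac{1}{-15 + O}$
$M{\left(v,A \right)} = - \frac{64}{3}$ ($M{\left(v,A \right)} = \left(-1\right) \frac{64}{3} = - \frac{64}{3}$)
$k = - \frac{1}{170}$ ($k = \frac{1}{-170} = - \frac{1}{170} \approx -0.0058824$)
$k - \left(11630 - M{\left(3^{4},-46 \right)} - W{\left(-25 \right)}\right) = - \frac{1}{170} - \left(\frac{34954}{3} - \frac{-29 + 2 \left(-25\right)}{-15 - 25}\right) = - \frac{1}{170} - \left(\frac{34954}{3} - \frac{-29 - 50}{-40}\right) = - \frac{1}{170} - \frac{1397923}{120} = - \frac{23764703}{2040}$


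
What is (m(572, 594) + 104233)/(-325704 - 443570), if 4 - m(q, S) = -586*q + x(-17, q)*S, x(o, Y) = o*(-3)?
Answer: -409135/769274 ≈ -0.53185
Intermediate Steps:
x(o, Y) = -3*o
m(q, S) = 4 - 51*S + 586*q (m(q, S) = 4 - (-586*q + (-3*(-17))*S) = 4 - (-586*q + 51*S) = 4 + (-51*S + 586*q) = 4 - 51*S + 586*q)
(m(572, 594) + 104233)/(-325704 - 443570) = ((4 - 51*594 + 586*572) + 104233)/(-325704 - 443570) = ((4 - 30294 + 335192) + 104233)/(-769274) = (304902 + 104233)*(-1/769274) = 409135*(-1/769274) = -409135/769274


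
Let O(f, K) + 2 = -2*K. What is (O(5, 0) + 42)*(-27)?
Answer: -1080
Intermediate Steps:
O(f, K) = -2 - 2*K
(O(5, 0) + 42)*(-27) = ((-2 - 2*0) + 42)*(-27) = ((-2 + 0) + 42)*(-27) = (-2 + 42)*(-27) = 40*(-27) = -1080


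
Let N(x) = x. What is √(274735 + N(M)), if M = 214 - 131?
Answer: √274818 ≈ 524.23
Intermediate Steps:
M = 83
√(274735 + N(M)) = √(274735 + 83) = √274818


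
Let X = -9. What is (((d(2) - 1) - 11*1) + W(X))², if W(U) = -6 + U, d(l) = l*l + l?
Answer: 441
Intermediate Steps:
d(l) = l + l² (d(l) = l² + l = l + l²)
(((d(2) - 1) - 11*1) + W(X))² = (((2*(1 + 2) - 1) - 11*1) + (-6 - 9))² = (((2*3 - 1) - 11) - 15)² = (((6 - 1) - 11) - 15)² = ((5 - 11) - 15)² = (-6 - 15)² = (-21)² = 441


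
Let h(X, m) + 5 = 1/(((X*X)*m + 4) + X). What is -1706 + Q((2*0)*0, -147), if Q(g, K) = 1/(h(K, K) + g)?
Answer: -27100139352/15883331 ≈ -1706.2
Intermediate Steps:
h(X, m) = -5 + 1/(4 + X + m*X²) (h(X, m) = -5 + 1/(((X*X)*m + 4) + X) = -5 + 1/((X²*m + 4) + X) = -5 + 1/((m*X² + 4) + X) = -5 + 1/((4 + m*X²) + X) = -5 + 1/(4 + X + m*X²))
Q(g, K) = 1/(g + (-19 - 5*K - 5*K³)/(4 + K + K³)) (Q(g, K) = 1/((-19 - 5*K - 5*K*K²)/(4 + K + K*K²) + g) = 1/((-19 - 5*K - 5*K³)/(4 + K + K³) + g) = 1/(g + (-19 - 5*K - 5*K³)/(4 + K + K³)))
-1706 + Q((2*0)*0, -147) = -1706 + (4 - 147 + (-147)³)/(-19 - 5*(-147) - 5*(-147)³ + ((2*0)*0)*(4 - 147 + (-147)³)) = -1706 + (4 - 147 - 3176523)/(-19 + 735 - 5*(-3176523) + (0*0)*(4 - 147 - 3176523)) = -1706 - 3176666/(-19 + 735 + 15882615 + 0*(-3176666)) = -1706 - 3176666/(-19 + 735 + 15882615 + 0) = -1706 - 3176666/15883331 = -27100139352/15883331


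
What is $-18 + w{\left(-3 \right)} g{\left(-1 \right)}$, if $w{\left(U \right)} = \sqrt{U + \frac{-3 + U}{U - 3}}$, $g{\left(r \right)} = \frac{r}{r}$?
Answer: $-18 + i \sqrt{2} \approx -18.0 + 1.4142 i$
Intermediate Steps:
$g{\left(r \right)} = 1$
$w{\left(U \right)} = \sqrt{1 + U}$ ($w{\left(U \right)} = \sqrt{U + \frac{-3 + U}{-3 + U}} = \sqrt{U + 1} = \sqrt{1 + U}$)
$-18 + w{\left(-3 \right)} g{\left(-1 \right)} = -18 + \sqrt{\frac{-3 - 3 - 3 \left(-3 - 3\right)}{-3 - 3}} \cdot 1 = -18 + \sqrt{\frac{-3 - 3 - -18}{-6}} \cdot 1 = -18 + \sqrt{- \frac{-3 - 3 + 18}{6}} \cdot 1 = -18 + \sqrt{\left(- \frac{1}{6}\right) 12} \cdot 1 = -18 + \sqrt{-2} \cdot 1 = -18 + i \sqrt{2} \cdot 1 = -18 + i \sqrt{2}$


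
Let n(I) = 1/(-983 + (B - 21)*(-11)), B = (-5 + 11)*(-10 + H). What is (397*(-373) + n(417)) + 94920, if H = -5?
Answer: -12652317/238 ≈ -53161.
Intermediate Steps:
B = -90 (B = (-5 + 11)*(-10 - 5) = 6*(-15) = -90)
n(I) = 1/238 (n(I) = 1/(-983 + (-90 - 21)*(-11)) = 1/(-983 - 111*(-11)) = 1/(-983 + 1221) = 1/238)
(397*(-373) + n(417)) + 94920 = (397*(-373) + 1/238) + 94920 = (-148081 + 1/238) + 94920 = -35243277/238 + 94920 = -12652317/238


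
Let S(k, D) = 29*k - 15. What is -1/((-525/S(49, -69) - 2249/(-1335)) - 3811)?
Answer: 1877010/7150823891 ≈ 0.00026249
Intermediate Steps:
S(k, D) = -15 + 29*k
-1/((-525/S(49, -69) - 2249/(-1335)) - 3811) = -1/((-525/(-15 + 29*49) - 2249/(-1335)) - 3811) = -1/((-525/(-15 + 1421) - 2249*(-1/1335)) - 3811) = -1/((-525/1406 + 2249/1335) - 3811) = -1/(2461219/1877010 - 3811) = -1/(-7150823891/1877010) = -1*(-1877010/7150823891) = 1877010/7150823891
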